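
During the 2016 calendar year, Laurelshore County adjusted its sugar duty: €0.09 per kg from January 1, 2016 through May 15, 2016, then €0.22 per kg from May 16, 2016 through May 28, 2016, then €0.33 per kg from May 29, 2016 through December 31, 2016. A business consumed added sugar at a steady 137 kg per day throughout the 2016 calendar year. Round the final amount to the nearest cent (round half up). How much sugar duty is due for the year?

January 1 – May 15, 2016: 136 days × 137 kg/day = 18,632 kg at €0.09/kg → €1,676.88
May 16 – May 28, 2016: 13 days × 137 kg/day = 1,781 kg at €0.22/kg → €391.82
May 29 – December 31, 2016: 217 days × 137 kg/day = 29,729 kg at €0.33/kg → €9,810.57

€11,879.27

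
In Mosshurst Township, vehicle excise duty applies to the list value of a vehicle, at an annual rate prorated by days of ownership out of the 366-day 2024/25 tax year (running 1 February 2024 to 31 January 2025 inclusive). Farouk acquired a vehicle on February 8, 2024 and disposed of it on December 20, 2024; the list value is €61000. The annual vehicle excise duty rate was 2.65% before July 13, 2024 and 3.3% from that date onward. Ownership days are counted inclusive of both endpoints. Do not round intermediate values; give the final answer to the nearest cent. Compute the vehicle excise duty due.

February 8 – July 12, 2024: 156 days at 2.65% → €61000 × 2.65% × 156/366 = €689.0000
July 13 – December 20, 2024: 161 days at 3.3% → €61000 × 3.3% × 161/366 = €885.5000
Total = €1574.5000

€1574.50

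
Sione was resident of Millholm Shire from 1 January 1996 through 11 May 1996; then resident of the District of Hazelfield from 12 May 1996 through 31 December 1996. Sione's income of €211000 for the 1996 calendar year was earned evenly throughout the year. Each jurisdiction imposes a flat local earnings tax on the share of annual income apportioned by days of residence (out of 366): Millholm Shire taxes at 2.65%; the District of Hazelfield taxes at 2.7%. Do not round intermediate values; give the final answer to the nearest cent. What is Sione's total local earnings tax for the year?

€5658.95

Millholm Shire, 1 January – 11 May 1996: 132 days → €211000 × 2.65% × 132/366 = €2016.6066
The District of Hazelfield, 12 May – 31 December 1996: 234 days → €211000 × 2.7% × 234/366 = €3642.3443
Total = €5658.9508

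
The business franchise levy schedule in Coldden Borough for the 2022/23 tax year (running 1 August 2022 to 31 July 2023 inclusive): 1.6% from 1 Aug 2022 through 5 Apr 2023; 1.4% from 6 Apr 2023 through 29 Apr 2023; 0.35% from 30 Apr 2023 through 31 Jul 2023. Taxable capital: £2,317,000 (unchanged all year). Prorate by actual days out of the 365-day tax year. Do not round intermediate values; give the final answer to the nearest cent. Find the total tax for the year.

£29,387.81

1 Aug 2022 – 5 Apr 2023: 248 days at 1.6% → £2,317,000 × 1.6% × 248/365 = £25,188.6466
6 Apr – 29 Apr 2023: 24 days at 1.4% → £2,317,000 × 1.4% × 24/365 = £2,132.9096
30 Apr – 31 Jul 2023: 93 days at 0.35% → £2,317,000 × 0.35% × 93/365 = £2,066.2562
Total = £29,387.8123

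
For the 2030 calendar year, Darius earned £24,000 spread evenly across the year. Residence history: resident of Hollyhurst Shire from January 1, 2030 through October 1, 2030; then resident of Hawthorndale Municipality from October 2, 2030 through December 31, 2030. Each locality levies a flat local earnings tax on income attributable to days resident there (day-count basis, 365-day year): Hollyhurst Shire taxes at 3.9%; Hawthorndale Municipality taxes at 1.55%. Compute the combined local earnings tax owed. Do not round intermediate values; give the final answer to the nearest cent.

£795.39

Hollyhurst Shire, January 1 – October 1, 2030: 274 days → £24,000 × 3.9% × 274/365 = £702.6411
Hawthorndale Municipality, October 2 – December 31, 2030: 91 days → £24,000 × 1.55% × 91/365 = £92.7452
Total = £795.3863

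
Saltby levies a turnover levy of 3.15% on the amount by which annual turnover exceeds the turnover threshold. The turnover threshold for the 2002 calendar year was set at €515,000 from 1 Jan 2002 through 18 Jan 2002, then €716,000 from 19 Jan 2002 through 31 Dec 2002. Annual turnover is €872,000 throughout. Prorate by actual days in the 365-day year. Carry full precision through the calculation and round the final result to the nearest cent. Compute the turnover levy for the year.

1 Jan – 18 Jan 2002: 18 days, exemption €515,000 → (€872,000 − €515,000) × 3.15% × 18/365 = €554.5726
19 Jan – 31 Dec 2002: 347 days, exemption €716,000 → (€872,000 − €716,000) × 3.15% × 347/365 = €4,671.6658
Total = €5,226.2384

€5,226.24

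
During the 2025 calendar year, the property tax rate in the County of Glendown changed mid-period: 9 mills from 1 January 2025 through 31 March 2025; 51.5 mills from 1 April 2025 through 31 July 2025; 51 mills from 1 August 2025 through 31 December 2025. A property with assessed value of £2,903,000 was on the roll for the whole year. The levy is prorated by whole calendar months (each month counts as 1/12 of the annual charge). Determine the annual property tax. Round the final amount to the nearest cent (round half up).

1 January – 31 March 2025: 3 months at 9 mills → £2,903,000 × 0.9% × 3/12 = £6,531.7500
1 April – 31 July 2025: 4 months at 51.5 mills → £2,903,000 × 5.15% × 4/12 = £49,834.8333
1 August – 31 December 2025: 5 months at 51 mills → £2,903,000 × 5.1% × 5/12 = £61,688.7500
Total = £118,055.3333

£118,055.33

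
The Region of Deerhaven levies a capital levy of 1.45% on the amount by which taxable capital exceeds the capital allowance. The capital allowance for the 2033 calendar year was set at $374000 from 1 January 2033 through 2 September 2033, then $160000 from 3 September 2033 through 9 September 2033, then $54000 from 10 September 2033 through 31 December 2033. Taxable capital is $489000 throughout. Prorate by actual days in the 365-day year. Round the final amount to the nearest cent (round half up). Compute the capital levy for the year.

$3163.50

1 January – 2 September 2033: 245 days, exemption $374000 → ($489000 − $374000) × 1.45% × 245/365 = $1119.2808
3 September – 9 September 2033: 7 days, exemption $160000 → ($489000 − $160000) × 1.45% × 7/365 = $91.4890
10 September – 31 December 2033: 113 days, exemption $54000 → ($489000 − $54000) × 1.45% × 113/365 = $1952.7329
Total = $3163.5027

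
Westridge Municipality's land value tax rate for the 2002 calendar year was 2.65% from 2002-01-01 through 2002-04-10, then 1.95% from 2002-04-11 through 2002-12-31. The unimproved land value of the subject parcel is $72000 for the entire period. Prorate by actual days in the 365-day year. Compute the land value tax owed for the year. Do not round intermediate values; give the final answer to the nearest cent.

2002-01-01 to 2002-04-10: 100 days at 2.65% → $72000 × 2.65% × 100/365 = $522.7397
2002-04-11 to 2002-12-31: 265 days at 1.95% → $72000 × 1.95% × 265/365 = $1019.3425
Total = $1542.0822

$1542.08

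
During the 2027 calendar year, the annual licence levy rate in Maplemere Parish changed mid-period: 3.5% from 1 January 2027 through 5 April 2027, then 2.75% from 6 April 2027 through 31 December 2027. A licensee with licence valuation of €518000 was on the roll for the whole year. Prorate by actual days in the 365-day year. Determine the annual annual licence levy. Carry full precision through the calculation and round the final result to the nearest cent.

1 January – 5 April 2027: 95 days at 3.5% → €518000 × 3.5% × 95/365 = €4718.7671
6 April – 31 December 2027: 270 days at 2.75% → €518000 × 2.75% × 270/365 = €10537.3973
Total = €15256.1644

€15256.16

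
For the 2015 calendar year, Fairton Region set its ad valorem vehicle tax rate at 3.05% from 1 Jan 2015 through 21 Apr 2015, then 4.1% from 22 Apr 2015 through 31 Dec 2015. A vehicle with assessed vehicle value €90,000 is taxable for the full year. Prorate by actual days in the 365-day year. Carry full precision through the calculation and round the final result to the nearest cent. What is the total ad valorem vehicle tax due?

€3,402.62

1 Jan – 21 Apr 2015: 111 days at 3.05% → €90,000 × 3.05% × 111/365 = €834.7808
22 Apr – 31 Dec 2015: 254 days at 4.1% → €90,000 × 4.1% × 254/365 = €2,567.8356
Total = €3,402.6164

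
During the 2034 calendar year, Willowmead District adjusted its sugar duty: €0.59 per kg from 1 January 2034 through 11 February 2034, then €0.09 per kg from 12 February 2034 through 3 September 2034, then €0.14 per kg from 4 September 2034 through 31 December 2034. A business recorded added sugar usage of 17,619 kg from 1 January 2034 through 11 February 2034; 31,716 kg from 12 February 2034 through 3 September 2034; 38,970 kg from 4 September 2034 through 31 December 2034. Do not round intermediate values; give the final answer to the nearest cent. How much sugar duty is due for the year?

€18,705.45

1 January – 11 February 2034: 17,619 kg at €0.59/kg → €10,395.21
12 February – 3 September 2034: 31,716 kg at €0.09/kg → €2,854.44
4 September – 31 December 2034: 38,970 kg at €0.14/kg → €5,455.80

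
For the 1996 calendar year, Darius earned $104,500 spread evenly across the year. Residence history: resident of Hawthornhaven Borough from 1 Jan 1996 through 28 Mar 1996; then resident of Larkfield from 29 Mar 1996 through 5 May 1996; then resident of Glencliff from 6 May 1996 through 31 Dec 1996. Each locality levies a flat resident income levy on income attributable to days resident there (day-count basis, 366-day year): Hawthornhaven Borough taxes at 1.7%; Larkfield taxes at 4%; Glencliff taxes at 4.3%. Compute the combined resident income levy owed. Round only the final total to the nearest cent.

$3,807.68

Hawthornhaven Borough, 1 Jan – 28 Mar 1996: 88 days → $104,500 × 1.7% × 88/366 = $427.1366
Larkfield, 29 Mar – 5 May 1996: 38 days → $104,500 × 4% × 38/366 = $433.9891
Glencliff, 6 May – 31 Dec 1996: 240 days → $104,500 × 4.3% × 240/366 = $2,946.5574
Total = $3,807.6831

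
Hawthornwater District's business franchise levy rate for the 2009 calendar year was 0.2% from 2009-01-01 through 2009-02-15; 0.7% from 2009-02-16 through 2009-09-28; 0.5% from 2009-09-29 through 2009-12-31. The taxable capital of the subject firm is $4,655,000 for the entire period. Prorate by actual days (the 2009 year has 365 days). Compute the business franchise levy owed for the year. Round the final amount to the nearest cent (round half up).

2009-01-01 to 2009-02-15: 46 days at 0.2% → $4,655,000 × 0.2% × 46/365 = $1,173.3151
2009-02-16 to 2009-09-28: 225 days at 0.7% → $4,655,000 × 0.7% × 225/365 = $20,086.6438
2009-09-29 to 2009-12-31: 94 days at 0.5% → $4,655,000 × 0.5% × 94/365 = $5,994.1096
Total = $27,254.0685

$27,254.07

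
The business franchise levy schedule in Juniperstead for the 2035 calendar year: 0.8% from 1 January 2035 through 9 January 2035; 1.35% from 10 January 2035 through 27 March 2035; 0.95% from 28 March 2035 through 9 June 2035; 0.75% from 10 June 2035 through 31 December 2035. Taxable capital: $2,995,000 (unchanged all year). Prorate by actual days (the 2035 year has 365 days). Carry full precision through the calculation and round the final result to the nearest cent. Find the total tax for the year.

1 January – 9 January 2035: 9 days at 0.8% → $2,995,000 × 0.8% × 9/365 = $590.7945
10 January – 27 March 2035: 77 days at 1.35% → $2,995,000 × 1.35% × 77/365 = $8,529.5959
28 March – 9 June 2035: 74 days at 0.95% → $2,995,000 × 0.95% × 74/365 = $5,768.4521
10 June – 31 December 2035: 205 days at 0.75% → $2,995,000 × 0.75% × 205/365 = $12,615.9247
Total = $27,504.7671

$27,504.77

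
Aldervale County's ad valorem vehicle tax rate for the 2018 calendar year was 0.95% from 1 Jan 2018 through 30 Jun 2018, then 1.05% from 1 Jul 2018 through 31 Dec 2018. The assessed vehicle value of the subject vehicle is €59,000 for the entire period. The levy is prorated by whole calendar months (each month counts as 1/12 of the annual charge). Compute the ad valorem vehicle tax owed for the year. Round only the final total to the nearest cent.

€590.00

1 Jan – 30 Jun 2018: 6 months at 0.95% → €59,000 × 0.95% × 6/12 = €280.2500
1 Jul – 31 Dec 2018: 6 months at 1.05% → €59,000 × 1.05% × 6/12 = €309.7500
Total = €590.0000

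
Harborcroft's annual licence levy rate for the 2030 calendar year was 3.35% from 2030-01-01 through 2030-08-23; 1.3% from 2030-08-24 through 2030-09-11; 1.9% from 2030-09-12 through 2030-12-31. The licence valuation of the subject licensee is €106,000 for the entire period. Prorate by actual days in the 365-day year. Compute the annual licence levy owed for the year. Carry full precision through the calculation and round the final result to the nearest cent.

2030-01-01 to 2030-08-23: 235 days at 3.35% → €106,000 × 3.35% × 235/365 = €2,286.2603
2030-08-24 to 2030-09-11: 19 days at 1.3% → €106,000 × 1.3% × 19/365 = €71.7315
2030-09-12 to 2030-12-31: 111 days at 1.9% → €106,000 × 1.9% × 111/365 = €612.4767
Total = €2,970.4685

€2,970.47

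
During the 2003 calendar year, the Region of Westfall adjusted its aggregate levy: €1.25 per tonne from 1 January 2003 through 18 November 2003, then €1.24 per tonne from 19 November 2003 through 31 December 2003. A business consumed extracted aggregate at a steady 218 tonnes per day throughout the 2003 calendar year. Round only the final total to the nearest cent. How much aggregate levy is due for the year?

1 January – 18 November 2003: 322 days × 218 tonnes/day = 70,196 tonnes at €1.25/tonne → €87,745.00
19 November – 31 December 2003: 43 days × 218 tonnes/day = 9,374 tonnes at €1.24/tonne → €11,623.76

€99,368.76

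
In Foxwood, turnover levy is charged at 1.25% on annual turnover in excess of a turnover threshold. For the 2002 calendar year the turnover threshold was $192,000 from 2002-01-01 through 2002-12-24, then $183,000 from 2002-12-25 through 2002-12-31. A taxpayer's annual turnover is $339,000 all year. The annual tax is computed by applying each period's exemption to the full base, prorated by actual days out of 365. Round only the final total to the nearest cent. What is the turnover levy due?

2002-01-01 to 2002-12-24: 358 days, exemption $192,000 → ($339,000 − $192,000) × 1.25% × 358/365 = $1,802.2603
2002-12-25 to 2002-12-31: 7 days, exemption $183,000 → ($339,000 − $183,000) × 1.25% × 7/365 = $37.3973
Total = $1,839.6575

$1,839.66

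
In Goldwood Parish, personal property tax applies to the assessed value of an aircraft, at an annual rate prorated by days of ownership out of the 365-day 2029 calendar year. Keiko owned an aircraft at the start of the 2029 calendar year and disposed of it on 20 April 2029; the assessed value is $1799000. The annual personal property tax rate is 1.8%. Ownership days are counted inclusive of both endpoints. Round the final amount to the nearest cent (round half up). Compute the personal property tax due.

$9758.96

Days held (1 January – 20 April 2029): 110 out of 365
Tax = $1799000 × 1.8% × 110/365 = $9758.9589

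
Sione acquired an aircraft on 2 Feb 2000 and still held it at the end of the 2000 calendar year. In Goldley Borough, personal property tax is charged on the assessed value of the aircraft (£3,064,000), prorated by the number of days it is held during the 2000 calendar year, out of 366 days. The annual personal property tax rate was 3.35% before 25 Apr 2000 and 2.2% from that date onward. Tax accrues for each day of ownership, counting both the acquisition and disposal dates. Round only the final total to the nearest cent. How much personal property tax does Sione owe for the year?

£69,505.08

2 Feb – 24 Apr 2000: 83 days at 3.35% → £3,064,000 × 3.35% × 83/366 = £23,277.1913
25 Apr – 31 Dec 2000: 251 days at 2.2% → £3,064,000 × 2.2% × 251/366 = £46,227.8907
Total = £69,505.0820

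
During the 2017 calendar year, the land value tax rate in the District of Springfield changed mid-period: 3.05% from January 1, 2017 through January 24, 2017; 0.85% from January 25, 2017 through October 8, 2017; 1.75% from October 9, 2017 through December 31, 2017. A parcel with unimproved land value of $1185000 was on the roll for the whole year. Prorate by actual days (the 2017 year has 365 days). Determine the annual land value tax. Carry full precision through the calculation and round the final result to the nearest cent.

$14241.10

January 1 – January 24, 2017: 24 days at 3.05% → $1185000 × 3.05% × 24/365 = $2376.4932
January 25 – October 8, 2017: 257 days at 0.85% → $1185000 × 0.85% × 257/365 = $7092.1438
October 9 – December 31, 2017: 84 days at 1.75% → $1185000 × 1.75% × 84/365 = $4772.4658
Total = $14241.1027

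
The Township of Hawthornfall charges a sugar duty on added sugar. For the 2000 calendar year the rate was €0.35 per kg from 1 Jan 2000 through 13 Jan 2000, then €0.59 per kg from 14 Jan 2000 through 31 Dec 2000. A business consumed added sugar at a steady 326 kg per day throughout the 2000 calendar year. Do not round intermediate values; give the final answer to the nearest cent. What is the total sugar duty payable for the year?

€69,379.32

1 Jan – 13 Jan 2000: 13 days × 326 kg/day = 4,238 kg at €0.35/kg → €1,483.30
14 Jan – 31 Dec 2000: 353 days × 326 kg/day = 115,078 kg at €0.59/kg → €67,896.02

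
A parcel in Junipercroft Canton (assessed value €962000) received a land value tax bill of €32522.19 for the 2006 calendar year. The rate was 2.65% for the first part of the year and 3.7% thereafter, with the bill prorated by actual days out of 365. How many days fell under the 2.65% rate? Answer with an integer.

Let d = days at the first rate; then 365 − d days at the second rate.
€962000 × [2.65%·d + 3.7%·(365−d)] / 365 = €32522.19
Solving gives d = 111, so the new rate took effect on 22 Apr 2006.

111 days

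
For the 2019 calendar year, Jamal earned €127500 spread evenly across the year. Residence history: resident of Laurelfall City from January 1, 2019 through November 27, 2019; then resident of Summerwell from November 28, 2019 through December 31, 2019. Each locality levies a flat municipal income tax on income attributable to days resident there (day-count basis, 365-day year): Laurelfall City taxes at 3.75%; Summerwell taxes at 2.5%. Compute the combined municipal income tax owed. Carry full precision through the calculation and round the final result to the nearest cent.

Laurelfall City, January 1 – November 27, 2019: 331 days → €127500 × 3.75% × 331/365 = €4335.8733
Summerwell, November 28 – December 31, 2019: 34 days → €127500 × 2.5% × 34/365 = €296.9178
Total = €4632.7911

€4632.79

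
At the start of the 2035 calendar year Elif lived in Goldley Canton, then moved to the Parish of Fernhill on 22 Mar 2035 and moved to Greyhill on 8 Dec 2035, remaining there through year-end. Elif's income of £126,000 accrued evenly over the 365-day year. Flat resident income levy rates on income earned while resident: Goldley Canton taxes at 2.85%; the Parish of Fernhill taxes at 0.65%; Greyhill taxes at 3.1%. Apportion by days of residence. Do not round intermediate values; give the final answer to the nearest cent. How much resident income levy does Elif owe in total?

Goldley Canton, 1 Jan – 21 Mar 2035: 80 days → £126,000 × 2.85% × 80/365 = £787.0685
The Parish of Fernhill, 22 Mar – 7 Dec 2035: 261 days → £126,000 × 0.65% × 261/365 = £585.6411
Greyhill, 8 Dec – 31 Dec 2035: 24 days → £126,000 × 3.1% × 24/365 = £256.8329
Total = £1,629.5425

£1,629.54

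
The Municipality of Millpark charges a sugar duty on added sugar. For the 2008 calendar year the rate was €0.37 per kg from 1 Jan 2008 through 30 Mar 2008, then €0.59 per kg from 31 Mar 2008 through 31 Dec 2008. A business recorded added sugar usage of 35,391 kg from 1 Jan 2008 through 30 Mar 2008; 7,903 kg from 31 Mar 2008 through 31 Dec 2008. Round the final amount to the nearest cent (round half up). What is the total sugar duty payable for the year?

€17,757.44

1 Jan – 30 Mar 2008: 35,391 kg at €0.37/kg → €13,094.67
31 Mar – 31 Dec 2008: 7,903 kg at €0.59/kg → €4,662.77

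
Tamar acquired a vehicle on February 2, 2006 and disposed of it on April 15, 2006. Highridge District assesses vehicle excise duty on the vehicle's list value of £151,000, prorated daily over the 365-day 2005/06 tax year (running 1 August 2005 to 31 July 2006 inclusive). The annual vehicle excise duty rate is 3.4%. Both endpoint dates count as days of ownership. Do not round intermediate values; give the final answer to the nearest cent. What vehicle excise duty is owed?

£1,026.80

Days held (February 2 – April 15, 2006): 73 out of 365
Tax = £151,000 × 3.4% × 73/365 = £1,026.8000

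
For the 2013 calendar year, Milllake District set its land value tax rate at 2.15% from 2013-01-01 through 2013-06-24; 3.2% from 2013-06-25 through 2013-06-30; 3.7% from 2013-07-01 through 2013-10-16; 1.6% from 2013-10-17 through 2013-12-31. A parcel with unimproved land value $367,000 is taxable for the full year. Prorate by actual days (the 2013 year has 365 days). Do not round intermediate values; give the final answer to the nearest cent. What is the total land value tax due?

$9,216.73

2013-01-01 to 2013-06-24: 175 days at 2.15% → $367,000 × 2.15% × 175/365 = $3,783.1164
2013-06-25 to 2013-06-30: 6 days at 3.2% → $367,000 × 3.2% × 6/365 = $193.0521
2013-07-01 to 2013-10-16: 108 days at 3.7% → $367,000 × 3.7% × 108/365 = $4,017.8959
2013-10-17 to 2013-12-31: 76 days at 1.6% → $367,000 × 1.6% × 76/365 = $1,222.6630
Total = $9,216.7274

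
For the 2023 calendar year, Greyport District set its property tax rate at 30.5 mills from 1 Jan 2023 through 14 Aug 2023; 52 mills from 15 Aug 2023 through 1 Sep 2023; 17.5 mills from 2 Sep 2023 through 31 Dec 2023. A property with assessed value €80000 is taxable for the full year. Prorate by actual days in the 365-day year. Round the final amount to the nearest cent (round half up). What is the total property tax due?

€2180.05

1 Jan – 14 Aug 2023: 226 days at 30.5 mills → €80000 × 3.05% × 226/365 = €1510.7945
15 Aug – 1 Sep 2023: 18 days at 52 mills → €80000 × 5.2% × 18/365 = €205.1507
2 Sep – 31 Dec 2023: 121 days at 17.5 mills → €80000 × 1.75% × 121/365 = €464.1096
Total = €2180.0548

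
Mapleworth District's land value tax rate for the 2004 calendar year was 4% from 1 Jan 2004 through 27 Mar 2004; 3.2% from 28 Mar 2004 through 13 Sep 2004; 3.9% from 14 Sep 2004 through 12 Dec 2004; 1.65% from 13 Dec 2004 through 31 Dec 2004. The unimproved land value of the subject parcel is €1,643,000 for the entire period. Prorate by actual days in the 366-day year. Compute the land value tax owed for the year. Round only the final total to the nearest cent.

€57,206.48

1 Jan – 27 Mar 2004: 87 days at 4% → €1,643,000 × 4% × 87/366 = €15,621.9672
28 Mar – 13 Sep 2004: 170 days at 3.2% → €1,643,000 × 3.2% × 170/366 = €24,420.5464
14 Sep – 12 Dec 2004: 90 days at 3.9% → €1,643,000 × 3.9% × 90/366 = €15,756.6393
13 Dec – 31 Dec 2004: 19 days at 1.65% → €1,643,000 × 1.65% × 19/366 = €1,407.3238
Total = €57,206.4768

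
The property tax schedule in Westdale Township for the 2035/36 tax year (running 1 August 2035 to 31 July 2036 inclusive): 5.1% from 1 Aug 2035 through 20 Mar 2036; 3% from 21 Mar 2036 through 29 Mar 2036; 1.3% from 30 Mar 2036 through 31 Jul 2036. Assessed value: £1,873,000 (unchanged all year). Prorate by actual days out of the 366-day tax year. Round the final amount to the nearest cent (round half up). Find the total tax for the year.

£70,442.20

1 Aug 2035 – 20 Mar 2036: 233 days at 5.1% → £1,873,000 × 5.1% × 233/366 = £60,811.0902
21 Mar – 29 Mar 2036: 9 days at 3% → £1,873,000 × 3% × 9/366 = £1,381.7213
30 Mar – 31 Jul 2036: 124 days at 1.3% → £1,873,000 × 1.3% × 124/366 = £8,249.3880
Total = £70,442.1995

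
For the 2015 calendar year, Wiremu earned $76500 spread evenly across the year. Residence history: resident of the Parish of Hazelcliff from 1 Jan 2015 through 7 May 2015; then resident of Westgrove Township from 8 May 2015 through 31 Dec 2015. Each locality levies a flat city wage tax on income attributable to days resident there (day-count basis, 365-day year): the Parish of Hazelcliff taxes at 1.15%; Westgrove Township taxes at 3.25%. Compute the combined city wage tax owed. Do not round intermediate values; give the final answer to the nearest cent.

The Parish of Hazelcliff, 1 Jan – 7 May 2015: 127 days → $76500 × 1.15% × 127/365 = $306.1048
Westgrove Township, 8 May – 31 Dec 2015: 238 days → $76500 × 3.25% × 238/365 = $1621.1712
Total = $1927.2760

$1927.28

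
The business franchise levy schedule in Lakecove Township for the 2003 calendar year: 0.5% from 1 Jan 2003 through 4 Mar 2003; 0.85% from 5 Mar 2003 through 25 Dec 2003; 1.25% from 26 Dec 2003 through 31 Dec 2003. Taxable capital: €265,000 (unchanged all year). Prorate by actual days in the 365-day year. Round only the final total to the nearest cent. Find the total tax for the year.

1 Jan – 4 Mar 2003: 63 days at 0.5% → €265,000 × 0.5% × 63/365 = €228.6986
5 Mar – 25 Dec 2003: 296 days at 0.85% → €265,000 × 0.85% × 296/365 = €1,826.6849
26 Dec – 31 Dec 2003: 6 days at 1.25% → €265,000 × 1.25% × 6/365 = €54.4521
Total = €2,109.8356

€2,109.84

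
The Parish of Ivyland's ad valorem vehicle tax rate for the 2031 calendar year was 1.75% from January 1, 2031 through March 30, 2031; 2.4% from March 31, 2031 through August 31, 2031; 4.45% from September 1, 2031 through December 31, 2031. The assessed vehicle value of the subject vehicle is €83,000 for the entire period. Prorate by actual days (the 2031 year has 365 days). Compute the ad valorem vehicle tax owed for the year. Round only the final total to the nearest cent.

January 1 – March 30, 2031: 89 days at 1.75% → €83,000 × 1.75% × 89/365 = €354.1712
March 31 – August 31, 2031: 154 days at 2.4% → €83,000 × 2.4% × 154/365 = €840.4603
September 1 – December 31, 2031: 122 days at 4.45% → €83,000 × 4.45% × 122/365 = €1,234.5397
Total = €2,429.1712

€2,429.17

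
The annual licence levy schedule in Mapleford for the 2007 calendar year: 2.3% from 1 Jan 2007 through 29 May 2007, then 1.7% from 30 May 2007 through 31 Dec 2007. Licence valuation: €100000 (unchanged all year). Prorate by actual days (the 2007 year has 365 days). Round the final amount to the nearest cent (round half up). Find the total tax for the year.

1 Jan – 29 May 2007: 149 days at 2.3% → €100000 × 2.3% × 149/365 = €938.9041
30 May – 31 Dec 2007: 216 days at 1.7% → €100000 × 1.7% × 216/365 = €1006.0274
Total = €1944.9315

€1944.93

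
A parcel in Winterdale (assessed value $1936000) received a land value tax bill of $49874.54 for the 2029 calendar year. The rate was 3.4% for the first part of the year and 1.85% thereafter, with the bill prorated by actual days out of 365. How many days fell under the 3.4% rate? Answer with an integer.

171 days

Let d = days at the first rate; then 365 − d days at the second rate.
$1936000 × [3.4%·d + 1.85%·(365−d)] / 365 = $49874.54
Solving gives d = 171, so the new rate took effect on June 21, 2029.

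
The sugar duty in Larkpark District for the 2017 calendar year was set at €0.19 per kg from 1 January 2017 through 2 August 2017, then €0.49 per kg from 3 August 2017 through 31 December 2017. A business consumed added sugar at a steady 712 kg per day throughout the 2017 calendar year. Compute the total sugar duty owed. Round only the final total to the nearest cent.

€81,630.80

1 January – 2 August 2017: 214 days × 712 kg/day = 152,368 kg at €0.19/kg → €28,949.92
3 August – 31 December 2017: 151 days × 712 kg/day = 107,512 kg at €0.49/kg → €52,680.88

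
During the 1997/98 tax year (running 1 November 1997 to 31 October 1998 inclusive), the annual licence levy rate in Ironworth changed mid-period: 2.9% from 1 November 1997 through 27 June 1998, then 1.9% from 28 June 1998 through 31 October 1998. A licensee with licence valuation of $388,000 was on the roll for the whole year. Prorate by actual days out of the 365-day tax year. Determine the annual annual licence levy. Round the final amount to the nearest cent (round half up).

1 November 1997 – 27 June 1998: 239 days at 2.9% → $388,000 × 2.9% × 239/365 = $7,367.7479
28 June – 31 October 1998: 126 days at 1.9% → $388,000 × 1.9% × 126/365 = $2,544.8548
Total = $9,912.6027

$9,912.60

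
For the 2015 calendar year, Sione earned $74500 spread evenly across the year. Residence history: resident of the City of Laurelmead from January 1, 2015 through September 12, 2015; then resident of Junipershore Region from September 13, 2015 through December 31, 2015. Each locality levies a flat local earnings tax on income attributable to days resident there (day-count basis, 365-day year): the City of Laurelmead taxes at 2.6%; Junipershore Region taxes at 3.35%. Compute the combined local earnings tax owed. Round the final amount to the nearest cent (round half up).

$2105.39

The City of Laurelmead, January 1 – September 12, 2015: 255 days → $74500 × 2.6% × 255/365 = $1353.2466
Junipershore Region, September 13 – December 31, 2015: 110 days → $74500 × 3.35% × 110/365 = $752.1438
Total = $2105.3904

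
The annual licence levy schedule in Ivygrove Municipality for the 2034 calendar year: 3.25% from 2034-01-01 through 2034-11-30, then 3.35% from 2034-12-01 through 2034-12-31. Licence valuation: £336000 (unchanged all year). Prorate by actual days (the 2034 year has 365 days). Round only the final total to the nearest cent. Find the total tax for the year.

2034-01-01 to 2034-11-30: 334 days at 3.25% → £336000 × 3.25% × 334/365 = £9992.5479
2034-12-01 to 2034-12-31: 31 days at 3.35% → £336000 × 3.35% × 31/365 = £955.9890
Total = £10948.5370

£10948.54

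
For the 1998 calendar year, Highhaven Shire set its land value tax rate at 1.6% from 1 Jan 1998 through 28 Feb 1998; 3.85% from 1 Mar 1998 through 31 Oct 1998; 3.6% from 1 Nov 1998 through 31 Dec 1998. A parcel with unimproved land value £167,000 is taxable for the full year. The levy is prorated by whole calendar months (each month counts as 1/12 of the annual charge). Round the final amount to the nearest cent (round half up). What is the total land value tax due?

1 Jan – 28 Feb 1998: 2 months at 1.6% → £167,000 × 1.6% × 2/12 = £445.3333
1 Mar – 31 Oct 1998: 8 months at 3.85% → £167,000 × 3.85% × 8/12 = £4,286.3333
1 Nov – 31 Dec 1998: 2 months at 3.6% → £167,000 × 3.6% × 2/12 = £1,002.0000
Total = £5,733.6667

£5,733.67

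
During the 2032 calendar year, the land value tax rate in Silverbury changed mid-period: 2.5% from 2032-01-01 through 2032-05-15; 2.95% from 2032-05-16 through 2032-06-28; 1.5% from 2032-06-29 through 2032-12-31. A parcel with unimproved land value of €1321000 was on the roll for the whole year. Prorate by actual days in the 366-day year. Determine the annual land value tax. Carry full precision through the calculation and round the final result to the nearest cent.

2032-01-01 to 2032-05-15: 136 days at 2.5% → €1321000 × 2.5% × 136/366 = €12271.5847
2032-05-16 to 2032-06-28: 44 days at 2.95% → €1321000 × 2.95% × 44/366 = €4684.8579
2032-06-29 to 2032-12-31: 186 days at 1.5% → €1321000 × 1.5% × 186/366 = €10069.9180
Total = €27026.3607

€27026.36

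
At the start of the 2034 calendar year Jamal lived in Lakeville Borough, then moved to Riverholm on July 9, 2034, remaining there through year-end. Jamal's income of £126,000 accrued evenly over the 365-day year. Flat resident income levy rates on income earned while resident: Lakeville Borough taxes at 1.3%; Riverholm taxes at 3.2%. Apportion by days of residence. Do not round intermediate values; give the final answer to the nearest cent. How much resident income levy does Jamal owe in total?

£2,792.37

Lakeville Borough, January 1 – July 8, 2034: 189 days → £126,000 × 1.3% × 189/365 = £848.1699
Riverholm, July 9 – December 31, 2034: 176 days → £126,000 × 3.2% × 176/365 = £1,944.1973
Total = £2,792.3671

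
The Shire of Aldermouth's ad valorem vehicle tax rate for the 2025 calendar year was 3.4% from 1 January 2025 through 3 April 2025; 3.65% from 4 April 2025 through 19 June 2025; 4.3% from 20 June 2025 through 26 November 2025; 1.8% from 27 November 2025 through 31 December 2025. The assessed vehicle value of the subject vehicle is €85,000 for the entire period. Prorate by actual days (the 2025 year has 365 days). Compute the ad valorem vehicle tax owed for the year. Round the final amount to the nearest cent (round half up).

1 January – 3 April 2025: 93 days at 3.4% → €85,000 × 3.4% × 93/365 = €736.3562
4 April – 19 June 2025: 77 days at 3.65% → €85,000 × 3.65% × 77/365 = €654.5000
20 June – 26 November 2025: 160 days at 4.3% → €85,000 × 4.3% × 160/365 = €1,602.1918
27 November – 31 December 2025: 35 days at 1.8% → €85,000 × 1.8% × 35/365 = €146.7123
Total = €3,139.7603

€3,139.76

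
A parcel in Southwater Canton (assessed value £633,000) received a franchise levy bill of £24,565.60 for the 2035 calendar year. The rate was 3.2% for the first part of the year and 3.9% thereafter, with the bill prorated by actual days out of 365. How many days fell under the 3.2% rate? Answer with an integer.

Let d = days at the first rate; then 365 − d days at the second rate.
£633,000 × [3.2%·d + 3.9%·(365−d)] / 365 = £24,565.60
Solving gives d = 10, so the new rate took effect on January 11, 2035.

10 days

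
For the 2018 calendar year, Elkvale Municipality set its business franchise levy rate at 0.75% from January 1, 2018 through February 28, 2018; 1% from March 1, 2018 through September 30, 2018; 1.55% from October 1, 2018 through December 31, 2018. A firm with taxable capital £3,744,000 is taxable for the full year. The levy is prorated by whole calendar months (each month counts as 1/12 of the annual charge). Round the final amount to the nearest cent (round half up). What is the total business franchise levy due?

£41,028.00

January 1 – February 28, 2018: 2 months at 0.75% → £3,744,000 × 0.75% × 2/12 = £4,680.0000
March 1 – September 30, 2018: 7 months at 1% → £3,744,000 × 1% × 7/12 = £21,840.0000
October 1 – December 31, 2018: 3 months at 1.55% → £3,744,000 × 1.55% × 3/12 = £14,508.0000
Total = £41,028.0000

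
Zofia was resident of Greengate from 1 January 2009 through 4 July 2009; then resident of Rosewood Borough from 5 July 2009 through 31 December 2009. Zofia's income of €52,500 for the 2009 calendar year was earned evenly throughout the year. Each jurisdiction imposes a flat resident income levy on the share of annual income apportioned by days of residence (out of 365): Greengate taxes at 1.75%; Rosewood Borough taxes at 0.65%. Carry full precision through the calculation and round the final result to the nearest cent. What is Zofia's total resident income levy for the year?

€633.96

Greengate, 1 January – 4 July 2009: 185 days → €52,500 × 1.75% × 185/365 = €465.6678
Rosewood Borough, 5 July – 31 December 2009: 180 days → €52,500 × 0.65% × 180/365 = €168.2877
Total = €633.9555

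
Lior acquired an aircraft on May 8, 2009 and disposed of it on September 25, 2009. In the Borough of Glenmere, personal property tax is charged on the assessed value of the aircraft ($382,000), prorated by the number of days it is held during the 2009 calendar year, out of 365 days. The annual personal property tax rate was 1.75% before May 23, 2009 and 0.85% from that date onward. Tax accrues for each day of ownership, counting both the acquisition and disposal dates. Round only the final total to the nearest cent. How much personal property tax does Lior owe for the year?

$1,395.61

May 8 – May 22, 2009: 15 days at 1.75% → $382,000 × 1.75% × 15/365 = $274.7260
May 23 – September 25, 2009: 126 days at 0.85% → $382,000 × 0.85% × 126/365 = $1,120.8822
Total = $1,395.6082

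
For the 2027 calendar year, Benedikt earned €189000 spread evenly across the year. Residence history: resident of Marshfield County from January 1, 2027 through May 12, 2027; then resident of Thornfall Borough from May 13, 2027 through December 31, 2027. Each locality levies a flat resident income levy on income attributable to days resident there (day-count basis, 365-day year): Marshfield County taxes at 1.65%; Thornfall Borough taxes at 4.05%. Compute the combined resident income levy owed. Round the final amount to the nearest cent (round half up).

Marshfield County, January 1 – May 12, 2027: 132 days → €189000 × 1.65% × 132/365 = €1127.7863
Thornfall Borough, May 13 – December 31, 2027: 233 days → €189000 × 4.05% × 233/365 = €4886.2973
Total = €6014.0836

€6014.08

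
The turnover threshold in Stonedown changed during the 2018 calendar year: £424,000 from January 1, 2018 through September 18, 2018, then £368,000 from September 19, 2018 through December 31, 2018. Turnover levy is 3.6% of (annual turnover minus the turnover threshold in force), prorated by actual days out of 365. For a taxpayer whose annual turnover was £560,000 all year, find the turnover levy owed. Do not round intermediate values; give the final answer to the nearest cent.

January 1 – September 18, 2018: 261 days, exemption £424,000 → (£560,000 − £424,000) × 3.6% × 261/365 = £3,500.9753
September 19 – December 31, 2018: 104 days, exemption £368,000 → (£560,000 − £368,000) × 3.6% × 104/365 = £1,969.4466
Total = £5,470.4219

£5,470.42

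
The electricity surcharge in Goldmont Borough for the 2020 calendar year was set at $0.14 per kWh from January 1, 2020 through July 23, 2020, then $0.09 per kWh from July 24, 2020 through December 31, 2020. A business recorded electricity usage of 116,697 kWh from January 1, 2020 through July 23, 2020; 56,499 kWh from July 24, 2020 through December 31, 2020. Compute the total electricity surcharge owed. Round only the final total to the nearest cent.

$21,422.49

January 1 – July 23, 2020: 116,697 kWh at $0.14/kWh → $16,337.58
July 24 – December 31, 2020: 56,499 kWh at $0.09/kWh → $5,084.91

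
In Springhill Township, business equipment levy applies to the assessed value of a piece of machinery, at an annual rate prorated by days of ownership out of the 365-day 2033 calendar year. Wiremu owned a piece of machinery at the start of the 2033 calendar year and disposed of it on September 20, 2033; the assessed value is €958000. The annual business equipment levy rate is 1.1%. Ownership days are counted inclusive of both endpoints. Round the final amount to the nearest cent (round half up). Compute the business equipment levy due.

Days held (January 1 – September 20, 2033): 263 out of 365
Tax = €958000 × 1.1% × 263/365 = €7593.1342

€7593.13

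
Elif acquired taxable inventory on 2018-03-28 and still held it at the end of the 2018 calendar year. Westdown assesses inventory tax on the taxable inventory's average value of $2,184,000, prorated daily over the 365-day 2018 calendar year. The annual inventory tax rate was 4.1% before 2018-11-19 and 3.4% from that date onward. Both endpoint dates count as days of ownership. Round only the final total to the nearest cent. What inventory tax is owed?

2018-03-28 to 2018-11-18: 236 days at 4.1% → $2,184,000 × 4.1% × 236/365 = $57,896.9425
2018-11-19 to 2018-12-31: 43 days at 3.4% → $2,184,000 × 3.4% × 43/365 = $8,747.9671
Total = $66,644.9096

$66,644.91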